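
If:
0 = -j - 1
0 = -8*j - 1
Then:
No Solution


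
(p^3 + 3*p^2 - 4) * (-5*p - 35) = -5*p^4 - 50*p^3 - 105*p^2 + 20*p + 140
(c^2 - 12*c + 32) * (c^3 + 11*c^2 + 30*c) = c^5 - c^4 - 70*c^3 - 8*c^2 + 960*c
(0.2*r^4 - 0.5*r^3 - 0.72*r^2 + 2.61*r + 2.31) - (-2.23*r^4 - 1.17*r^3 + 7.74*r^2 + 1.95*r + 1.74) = 2.43*r^4 + 0.67*r^3 - 8.46*r^2 + 0.66*r + 0.57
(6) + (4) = 10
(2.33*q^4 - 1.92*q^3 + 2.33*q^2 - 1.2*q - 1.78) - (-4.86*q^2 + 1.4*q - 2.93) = 2.33*q^4 - 1.92*q^3 + 7.19*q^2 - 2.6*q + 1.15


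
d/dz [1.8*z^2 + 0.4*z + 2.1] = 3.6*z + 0.4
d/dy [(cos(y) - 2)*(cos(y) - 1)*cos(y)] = (-3*cos(y)^2 + 6*cos(y) - 2)*sin(y)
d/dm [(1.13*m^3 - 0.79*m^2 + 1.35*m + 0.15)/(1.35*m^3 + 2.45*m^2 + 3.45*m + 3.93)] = (3.835*m^4 + 4.152*m^3 + 6.6822*m^2 - 6.9444*m + 4.788)/(1.8225*m^6 + 6.615*m^5 + 15.3175*m^4 + 27.516*m^3 + 31.1595*m^2 + 27.117*m + 15.4449)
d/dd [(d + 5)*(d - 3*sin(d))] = d - (d + 5)*(3*cos(d) - 1) - 3*sin(d)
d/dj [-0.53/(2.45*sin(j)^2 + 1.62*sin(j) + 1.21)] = (2.597*sin(j) + 0.8586)*cos(j)/(2.45*sin(j)^2 + 1.62*sin(j) + 1.21)^2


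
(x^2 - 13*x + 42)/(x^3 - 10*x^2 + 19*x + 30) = (x - 7)/(x^2 - 4*x - 5)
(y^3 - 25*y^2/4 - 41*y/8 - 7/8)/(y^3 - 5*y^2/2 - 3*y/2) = (4*y^2 - 27*y - 7)/(4*y*(y - 3))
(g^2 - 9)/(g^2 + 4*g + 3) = (g - 3)/(g + 1)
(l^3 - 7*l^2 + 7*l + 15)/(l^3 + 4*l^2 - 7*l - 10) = (l^2 - 8*l + 15)/(l^2 + 3*l - 10)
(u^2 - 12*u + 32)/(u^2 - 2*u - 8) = (u - 8)/(u + 2)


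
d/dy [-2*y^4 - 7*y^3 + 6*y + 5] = -8*y^3 - 21*y^2 + 6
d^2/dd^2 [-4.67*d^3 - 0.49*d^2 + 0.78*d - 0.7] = -28.02*d - 0.98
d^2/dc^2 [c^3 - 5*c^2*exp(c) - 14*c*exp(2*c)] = -5*c^2*exp(c) - 56*c*exp(2*c) - 20*c*exp(c) + 6*c - 56*exp(2*c) - 10*exp(c)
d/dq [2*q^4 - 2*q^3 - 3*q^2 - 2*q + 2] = 8*q^3 - 6*q^2 - 6*q - 2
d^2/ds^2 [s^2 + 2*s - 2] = 2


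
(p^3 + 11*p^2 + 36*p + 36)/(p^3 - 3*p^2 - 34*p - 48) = (p + 6)/(p - 8)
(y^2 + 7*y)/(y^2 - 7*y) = (y + 7)/(y - 7)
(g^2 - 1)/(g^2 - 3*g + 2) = (g + 1)/(g - 2)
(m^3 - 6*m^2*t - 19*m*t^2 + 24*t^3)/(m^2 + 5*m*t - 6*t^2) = (m^2 - 5*m*t - 24*t^2)/(m + 6*t)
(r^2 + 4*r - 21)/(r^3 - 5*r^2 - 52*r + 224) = (r - 3)/(r^2 - 12*r + 32)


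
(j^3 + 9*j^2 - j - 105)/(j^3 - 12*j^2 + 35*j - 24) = (j^2 + 12*j + 35)/(j^2 - 9*j + 8)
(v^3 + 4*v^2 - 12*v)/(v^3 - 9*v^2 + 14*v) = (v + 6)/(v - 7)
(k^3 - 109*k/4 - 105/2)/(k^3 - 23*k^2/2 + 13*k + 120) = (k + 7/2)/(k - 8)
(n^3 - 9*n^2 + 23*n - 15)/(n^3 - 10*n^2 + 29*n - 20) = (n - 3)/(n - 4)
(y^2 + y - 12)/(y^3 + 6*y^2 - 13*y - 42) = (y + 4)/(y^2 + 9*y + 14)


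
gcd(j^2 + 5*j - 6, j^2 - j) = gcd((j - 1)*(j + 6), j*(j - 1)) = j - 1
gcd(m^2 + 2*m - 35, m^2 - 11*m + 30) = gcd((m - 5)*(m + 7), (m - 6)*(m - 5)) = m - 5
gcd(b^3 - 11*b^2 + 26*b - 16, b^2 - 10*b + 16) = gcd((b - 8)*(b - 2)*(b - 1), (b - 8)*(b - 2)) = b^2 - 10*b + 16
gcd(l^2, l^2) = l^2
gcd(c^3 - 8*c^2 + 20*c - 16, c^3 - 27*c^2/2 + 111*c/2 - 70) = c - 4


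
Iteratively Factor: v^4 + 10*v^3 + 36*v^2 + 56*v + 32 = (v + 2)*(v^3 + 8*v^2 + 20*v + 16) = (v + 2)^2*(v^2 + 6*v + 8) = (v + 2)^2*(v + 4)*(v + 2)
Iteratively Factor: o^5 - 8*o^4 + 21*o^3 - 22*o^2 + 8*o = (o - 4)*(o^4 - 4*o^3 + 5*o^2 - 2*o) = (o - 4)*(o - 1)*(o^3 - 3*o^2 + 2*o) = (o - 4)*(o - 1)^2*(o^2 - 2*o) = (o - 4)*(o - 2)*(o - 1)^2*(o)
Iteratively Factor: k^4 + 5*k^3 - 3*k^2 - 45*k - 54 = (k + 2)*(k^3 + 3*k^2 - 9*k - 27) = (k + 2)*(k + 3)*(k^2 - 9) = (k + 2)*(k + 3)^2*(k - 3)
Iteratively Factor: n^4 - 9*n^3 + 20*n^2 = (n)*(n^3 - 9*n^2 + 20*n) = n^2*(n^2 - 9*n + 20) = n^2*(n - 5)*(n - 4)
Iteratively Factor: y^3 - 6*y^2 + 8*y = (y - 4)*(y^2 - 2*y) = (y - 4)*(y - 2)*(y)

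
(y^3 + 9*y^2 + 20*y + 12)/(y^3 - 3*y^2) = (y^3 + 9*y^2 + 20*y + 12)/(y^2*(y - 3))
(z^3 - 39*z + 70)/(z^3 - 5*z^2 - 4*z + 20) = (z + 7)/(z + 2)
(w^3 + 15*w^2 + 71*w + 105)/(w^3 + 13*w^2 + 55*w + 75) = (w + 7)/(w + 5)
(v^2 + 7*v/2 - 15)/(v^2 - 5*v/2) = (v + 6)/v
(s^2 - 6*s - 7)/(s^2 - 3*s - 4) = (s - 7)/(s - 4)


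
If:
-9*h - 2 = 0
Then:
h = -2/9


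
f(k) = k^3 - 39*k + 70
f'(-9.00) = 204.00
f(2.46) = -11.05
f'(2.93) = -13.25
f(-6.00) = 88.00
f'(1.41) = -33.04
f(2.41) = -9.99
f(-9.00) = -308.00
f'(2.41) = -21.58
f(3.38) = -23.21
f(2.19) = -4.91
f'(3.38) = -4.73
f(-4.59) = 152.31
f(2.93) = -19.12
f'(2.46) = -20.85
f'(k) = 3*k^2 - 39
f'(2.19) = -24.61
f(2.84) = -17.85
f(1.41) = 17.81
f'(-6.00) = 69.00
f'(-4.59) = 24.20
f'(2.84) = -14.80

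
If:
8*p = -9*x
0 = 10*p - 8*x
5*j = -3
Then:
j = -3/5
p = 0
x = 0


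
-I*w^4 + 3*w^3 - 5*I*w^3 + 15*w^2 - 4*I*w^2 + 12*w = w*(w + 4)*(w + 3*I)*(-I*w - I)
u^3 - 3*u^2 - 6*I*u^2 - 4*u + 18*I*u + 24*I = (u - 4)*(u + 1)*(u - 6*I)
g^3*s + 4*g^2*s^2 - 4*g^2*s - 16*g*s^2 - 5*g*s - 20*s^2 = (g - 5)*(g + 4*s)*(g*s + s)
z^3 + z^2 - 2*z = z*(z - 1)*(z + 2)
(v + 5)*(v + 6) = v^2 + 11*v + 30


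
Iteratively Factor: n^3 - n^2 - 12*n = (n - 4)*(n^2 + 3*n) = n*(n - 4)*(n + 3)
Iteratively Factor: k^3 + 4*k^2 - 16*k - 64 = (k + 4)*(k^2 - 16) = (k - 4)*(k + 4)*(k + 4)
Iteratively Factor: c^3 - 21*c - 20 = (c + 1)*(c^2 - c - 20) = (c - 5)*(c + 1)*(c + 4)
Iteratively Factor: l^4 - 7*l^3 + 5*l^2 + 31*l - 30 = (l + 2)*(l^3 - 9*l^2 + 23*l - 15) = (l - 1)*(l + 2)*(l^2 - 8*l + 15) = (l - 3)*(l - 1)*(l + 2)*(l - 5)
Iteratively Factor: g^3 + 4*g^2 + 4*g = (g)*(g^2 + 4*g + 4) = g*(g + 2)*(g + 2)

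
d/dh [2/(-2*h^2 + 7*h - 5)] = 2*(4*h - 7)/(2*h^2 - 7*h + 5)^2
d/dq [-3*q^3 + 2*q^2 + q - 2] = -9*q^2 + 4*q + 1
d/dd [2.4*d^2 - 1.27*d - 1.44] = 4.8*d - 1.27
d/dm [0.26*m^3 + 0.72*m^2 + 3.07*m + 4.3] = 0.78*m^2 + 1.44*m + 3.07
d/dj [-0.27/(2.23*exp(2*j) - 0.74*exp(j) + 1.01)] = (1.2042*exp(j) - 0.1998)*exp(j)/(2.23*exp(2*j) - 0.74*exp(j) + 1.01)^2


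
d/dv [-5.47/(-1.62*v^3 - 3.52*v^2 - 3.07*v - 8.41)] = (-26.5842*v^2 - 38.5088*v - 16.7929)/(1.62*v^3 + 3.52*v^2 + 3.07*v + 8.41)^2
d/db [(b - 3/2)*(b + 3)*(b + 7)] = 3*b^2 + 17*b + 6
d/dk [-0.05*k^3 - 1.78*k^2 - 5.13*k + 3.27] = -0.15*k^2 - 3.56*k - 5.13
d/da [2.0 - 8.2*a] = -8.20000000000000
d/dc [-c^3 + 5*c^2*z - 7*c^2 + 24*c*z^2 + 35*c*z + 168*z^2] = -3*c^2 + 10*c*z - 14*c + 24*z^2 + 35*z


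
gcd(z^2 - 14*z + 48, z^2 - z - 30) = z - 6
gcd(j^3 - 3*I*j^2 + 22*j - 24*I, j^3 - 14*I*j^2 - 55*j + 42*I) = j^2 - 7*I*j - 6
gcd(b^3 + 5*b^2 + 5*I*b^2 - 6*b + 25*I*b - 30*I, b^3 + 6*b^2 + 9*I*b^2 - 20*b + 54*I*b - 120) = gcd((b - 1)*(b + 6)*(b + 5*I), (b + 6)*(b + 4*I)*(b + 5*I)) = b^2 + b*(6 + 5*I) + 30*I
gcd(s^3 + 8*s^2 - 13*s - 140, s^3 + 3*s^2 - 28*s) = s^2 + 3*s - 28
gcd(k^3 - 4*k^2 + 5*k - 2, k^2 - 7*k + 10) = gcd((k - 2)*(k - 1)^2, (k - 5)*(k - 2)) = k - 2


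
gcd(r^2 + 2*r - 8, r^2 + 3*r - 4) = r + 4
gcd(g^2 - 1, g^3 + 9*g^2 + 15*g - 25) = g - 1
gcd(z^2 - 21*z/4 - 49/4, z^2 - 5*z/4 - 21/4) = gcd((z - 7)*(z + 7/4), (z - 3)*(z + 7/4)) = z + 7/4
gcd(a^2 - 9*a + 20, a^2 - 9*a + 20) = a^2 - 9*a + 20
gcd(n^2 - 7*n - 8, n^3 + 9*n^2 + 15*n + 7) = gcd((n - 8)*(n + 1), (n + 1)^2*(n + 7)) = n + 1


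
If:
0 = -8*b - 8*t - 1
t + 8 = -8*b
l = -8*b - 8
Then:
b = -9/8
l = 1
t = 1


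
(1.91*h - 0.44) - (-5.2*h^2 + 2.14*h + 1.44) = 5.2*h^2 - 0.23*h - 1.88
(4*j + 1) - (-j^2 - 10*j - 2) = j^2 + 14*j + 3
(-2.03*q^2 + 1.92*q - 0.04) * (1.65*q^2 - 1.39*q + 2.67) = -3.3495*q^4 + 5.9897*q^3 - 8.1549*q^2 + 5.182*q - 0.1068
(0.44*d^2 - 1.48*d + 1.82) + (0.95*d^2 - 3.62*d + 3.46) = 1.39*d^2 - 5.1*d + 5.28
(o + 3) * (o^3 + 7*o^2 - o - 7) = o^4 + 10*o^3 + 20*o^2 - 10*o - 21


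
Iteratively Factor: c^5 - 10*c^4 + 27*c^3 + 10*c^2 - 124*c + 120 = (c - 5)*(c^4 - 5*c^3 + 2*c^2 + 20*c - 24) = (c - 5)*(c - 2)*(c^3 - 3*c^2 - 4*c + 12) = (c - 5)*(c - 3)*(c - 2)*(c^2 - 4) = (c - 5)*(c - 3)*(c - 2)*(c + 2)*(c - 2)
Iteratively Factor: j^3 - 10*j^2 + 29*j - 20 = (j - 5)*(j^2 - 5*j + 4) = (j - 5)*(j - 1)*(j - 4)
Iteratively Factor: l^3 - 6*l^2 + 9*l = (l)*(l^2 - 6*l + 9) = l*(l - 3)*(l - 3)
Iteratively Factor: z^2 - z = (z)*(z - 1)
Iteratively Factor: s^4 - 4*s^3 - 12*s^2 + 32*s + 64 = (s - 4)*(s^3 - 12*s - 16) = (s - 4)*(s + 2)*(s^2 - 2*s - 8) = (s - 4)*(s + 2)^2*(s - 4)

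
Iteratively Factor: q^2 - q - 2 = (q - 2)*(q + 1)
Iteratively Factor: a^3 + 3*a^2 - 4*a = (a)*(a^2 + 3*a - 4) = a*(a - 1)*(a + 4)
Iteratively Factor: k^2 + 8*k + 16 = (k + 4)*(k + 4)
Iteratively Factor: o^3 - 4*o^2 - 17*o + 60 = (o + 4)*(o^2 - 8*o + 15) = (o - 3)*(o + 4)*(o - 5)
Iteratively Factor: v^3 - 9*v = (v)*(v^2 - 9) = v*(v - 3)*(v + 3)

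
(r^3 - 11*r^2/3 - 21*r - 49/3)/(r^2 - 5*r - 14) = (3*r^2 + 10*r + 7)/(3*(r + 2))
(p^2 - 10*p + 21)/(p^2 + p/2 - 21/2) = 2*(p - 7)/(2*p + 7)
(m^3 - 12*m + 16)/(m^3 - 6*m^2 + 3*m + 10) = (m^2 + 2*m - 8)/(m^2 - 4*m - 5)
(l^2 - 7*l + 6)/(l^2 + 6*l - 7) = (l - 6)/(l + 7)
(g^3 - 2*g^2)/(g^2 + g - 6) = g^2/(g + 3)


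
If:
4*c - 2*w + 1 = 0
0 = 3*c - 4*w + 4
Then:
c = 2/5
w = 13/10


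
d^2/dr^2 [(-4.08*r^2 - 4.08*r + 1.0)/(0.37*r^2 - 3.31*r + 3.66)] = (-8.88178419700125e-16*r^4 - 11.110656*r^3 + 33.972216*r^2 + 25.802616*r - 188.959432)/(0.050653*r^6 - 1.359417*r^5 + 13.664433*r^4 - 63.159103*r^3 + 135.167094*r^2 - 133.018308*r + 49.027896)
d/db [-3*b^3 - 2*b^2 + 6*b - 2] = -9*b^2 - 4*b + 6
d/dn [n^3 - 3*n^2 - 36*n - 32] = 3*n^2 - 6*n - 36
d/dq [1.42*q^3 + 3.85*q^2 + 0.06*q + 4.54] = 4.26*q^2 + 7.7*q + 0.06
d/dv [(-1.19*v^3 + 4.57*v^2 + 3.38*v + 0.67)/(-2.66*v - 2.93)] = (6.3308*v^3 - 1.6961*v^2 - 26.7802*v - 8.1212)/(7.0756*v^2 + 15.5876*v + 8.5849)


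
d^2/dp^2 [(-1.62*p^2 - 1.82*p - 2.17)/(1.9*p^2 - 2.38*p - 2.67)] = (-7.105427357601e-15*p^4 - 27.79168*p^3 - 96.31176*p^2 + 3.47928*p - 46.567208)/(6.859*p^6 - 25.7754*p^5 + 3.37098*p^4 + 58.961168*p^3 - 4.73711400000001*p^2 - 50.900346*p - 19.034163)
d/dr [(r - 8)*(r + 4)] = 2*r - 4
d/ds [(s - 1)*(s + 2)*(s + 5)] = 3*s^2 + 12*s + 3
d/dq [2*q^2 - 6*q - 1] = 4*q - 6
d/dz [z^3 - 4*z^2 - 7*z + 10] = 3*z^2 - 8*z - 7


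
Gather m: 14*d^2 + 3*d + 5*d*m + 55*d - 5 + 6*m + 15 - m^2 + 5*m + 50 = 14*d^2 + 58*d - m^2 + m*(5*d + 11) + 60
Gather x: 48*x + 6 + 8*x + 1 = 56*x + 7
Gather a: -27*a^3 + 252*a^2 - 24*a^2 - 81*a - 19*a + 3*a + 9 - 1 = -27*a^3 + 228*a^2 - 97*a + 8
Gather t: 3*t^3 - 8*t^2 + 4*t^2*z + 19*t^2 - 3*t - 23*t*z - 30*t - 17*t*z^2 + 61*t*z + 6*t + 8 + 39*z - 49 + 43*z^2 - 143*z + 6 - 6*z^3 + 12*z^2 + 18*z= 3*t^3 + t^2*(4*z + 11) + t*(-17*z^2 + 38*z - 27) - 6*z^3 + 55*z^2 - 86*z - 35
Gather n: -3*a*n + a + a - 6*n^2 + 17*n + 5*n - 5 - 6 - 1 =2*a - 6*n^2 + n*(22 - 3*a) - 12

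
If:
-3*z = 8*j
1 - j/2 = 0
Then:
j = 2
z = -16/3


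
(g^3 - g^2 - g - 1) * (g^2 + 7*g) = g^5 + 6*g^4 - 8*g^3 - 8*g^2 - 7*g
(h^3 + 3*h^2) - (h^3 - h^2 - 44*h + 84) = 4*h^2 + 44*h - 84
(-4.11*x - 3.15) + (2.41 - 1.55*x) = -5.66*x - 0.74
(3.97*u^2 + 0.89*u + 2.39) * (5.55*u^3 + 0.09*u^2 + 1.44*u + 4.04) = 22.0335*u^5 + 5.2968*u^4 + 19.0614*u^3 + 17.5355*u^2 + 7.0372*u + 9.6556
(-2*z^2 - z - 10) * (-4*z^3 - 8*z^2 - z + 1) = 8*z^5 + 20*z^4 + 50*z^3 + 79*z^2 + 9*z - 10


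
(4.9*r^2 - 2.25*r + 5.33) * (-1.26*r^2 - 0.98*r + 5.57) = -6.174*r^4 - 1.967*r^3 + 22.7822*r^2 - 17.7559*r + 29.6881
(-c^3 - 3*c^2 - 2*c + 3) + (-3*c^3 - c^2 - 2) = -4*c^3 - 4*c^2 - 2*c + 1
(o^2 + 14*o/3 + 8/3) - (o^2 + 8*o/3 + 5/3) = 2*o + 1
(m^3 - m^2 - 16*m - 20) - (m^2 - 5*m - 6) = m^3 - 2*m^2 - 11*m - 14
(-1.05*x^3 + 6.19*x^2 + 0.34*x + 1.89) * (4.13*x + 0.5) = -4.3365*x^4 + 25.0397*x^3 + 4.4992*x^2 + 7.9757*x + 0.945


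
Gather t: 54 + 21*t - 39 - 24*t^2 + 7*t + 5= -24*t^2 + 28*t + 20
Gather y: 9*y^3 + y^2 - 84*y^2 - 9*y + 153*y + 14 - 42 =9*y^3 - 83*y^2 + 144*y - 28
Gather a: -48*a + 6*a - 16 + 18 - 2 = -42*a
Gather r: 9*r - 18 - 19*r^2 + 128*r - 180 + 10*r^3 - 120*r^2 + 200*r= 10*r^3 - 139*r^2 + 337*r - 198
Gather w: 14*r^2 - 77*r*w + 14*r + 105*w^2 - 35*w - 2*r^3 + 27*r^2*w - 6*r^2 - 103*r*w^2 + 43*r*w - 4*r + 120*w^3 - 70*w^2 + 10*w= -2*r^3 + 8*r^2 + 10*r + 120*w^3 + w^2*(35 - 103*r) + w*(27*r^2 - 34*r - 25)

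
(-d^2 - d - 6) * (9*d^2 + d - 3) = -9*d^4 - 10*d^3 - 52*d^2 - 3*d + 18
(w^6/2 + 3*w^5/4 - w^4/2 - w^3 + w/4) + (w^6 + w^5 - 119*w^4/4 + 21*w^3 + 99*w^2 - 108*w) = 3*w^6/2 + 7*w^5/4 - 121*w^4/4 + 20*w^3 + 99*w^2 - 431*w/4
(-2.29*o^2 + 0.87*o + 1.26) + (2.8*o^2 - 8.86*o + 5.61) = 0.51*o^2 - 7.99*o + 6.87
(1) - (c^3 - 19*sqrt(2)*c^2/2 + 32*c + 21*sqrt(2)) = -c^3 + 19*sqrt(2)*c^2/2 - 32*c - 21*sqrt(2) + 1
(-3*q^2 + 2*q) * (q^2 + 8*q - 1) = -3*q^4 - 22*q^3 + 19*q^2 - 2*q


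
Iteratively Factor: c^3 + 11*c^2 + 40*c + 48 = (c + 3)*(c^2 + 8*c + 16) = (c + 3)*(c + 4)*(c + 4)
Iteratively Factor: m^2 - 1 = (m - 1)*(m + 1)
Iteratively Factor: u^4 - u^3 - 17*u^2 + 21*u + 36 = (u + 4)*(u^3 - 5*u^2 + 3*u + 9) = (u - 3)*(u + 4)*(u^2 - 2*u - 3) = (u - 3)^2*(u + 4)*(u + 1)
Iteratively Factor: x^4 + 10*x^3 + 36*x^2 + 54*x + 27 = (x + 3)*(x^3 + 7*x^2 + 15*x + 9) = (x + 1)*(x + 3)*(x^2 + 6*x + 9) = (x + 1)*(x + 3)^2*(x + 3)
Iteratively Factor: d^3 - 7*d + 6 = (d - 2)*(d^2 + 2*d - 3) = (d - 2)*(d - 1)*(d + 3)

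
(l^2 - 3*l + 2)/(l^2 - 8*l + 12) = (l - 1)/(l - 6)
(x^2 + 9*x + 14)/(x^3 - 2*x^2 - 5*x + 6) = (x + 7)/(x^2 - 4*x + 3)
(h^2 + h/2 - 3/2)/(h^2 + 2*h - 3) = (h + 3/2)/(h + 3)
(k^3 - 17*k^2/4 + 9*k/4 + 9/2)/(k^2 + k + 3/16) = 4*(k^2 - 5*k + 6)/(4*k + 1)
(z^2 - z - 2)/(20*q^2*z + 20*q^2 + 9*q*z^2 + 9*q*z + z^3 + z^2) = (z - 2)/(20*q^2 + 9*q*z + z^2)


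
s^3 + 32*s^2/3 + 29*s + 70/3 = (s + 5/3)*(s + 2)*(s + 7)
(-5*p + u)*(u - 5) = -5*p*u + 25*p + u^2 - 5*u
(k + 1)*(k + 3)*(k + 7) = k^3 + 11*k^2 + 31*k + 21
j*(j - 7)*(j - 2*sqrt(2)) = j^3 - 7*j^2 - 2*sqrt(2)*j^2 + 14*sqrt(2)*j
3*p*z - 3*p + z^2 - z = (3*p + z)*(z - 1)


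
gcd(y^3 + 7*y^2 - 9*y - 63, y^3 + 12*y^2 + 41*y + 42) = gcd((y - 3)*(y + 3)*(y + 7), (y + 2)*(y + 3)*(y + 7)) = y^2 + 10*y + 21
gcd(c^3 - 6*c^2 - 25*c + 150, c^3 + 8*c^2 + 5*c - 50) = c + 5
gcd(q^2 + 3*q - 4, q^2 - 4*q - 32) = q + 4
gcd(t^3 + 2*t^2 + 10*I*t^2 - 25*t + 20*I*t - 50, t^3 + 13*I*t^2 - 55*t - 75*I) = t^2 + 10*I*t - 25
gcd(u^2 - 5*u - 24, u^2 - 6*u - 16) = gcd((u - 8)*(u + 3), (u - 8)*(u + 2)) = u - 8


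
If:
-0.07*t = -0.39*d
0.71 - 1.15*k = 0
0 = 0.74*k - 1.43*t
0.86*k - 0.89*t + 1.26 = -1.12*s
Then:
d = 0.06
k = 0.62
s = -1.35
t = 0.32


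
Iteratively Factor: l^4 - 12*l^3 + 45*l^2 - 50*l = (l)*(l^3 - 12*l^2 + 45*l - 50) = l*(l - 5)*(l^2 - 7*l + 10) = l*(l - 5)^2*(l - 2)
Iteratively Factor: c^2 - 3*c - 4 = (c - 4)*(c + 1)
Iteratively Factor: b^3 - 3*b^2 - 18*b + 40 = (b + 4)*(b^2 - 7*b + 10) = (b - 5)*(b + 4)*(b - 2)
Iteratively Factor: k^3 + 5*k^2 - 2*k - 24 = (k + 4)*(k^2 + k - 6) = (k - 2)*(k + 4)*(k + 3)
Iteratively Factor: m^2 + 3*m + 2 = (m + 1)*(m + 2)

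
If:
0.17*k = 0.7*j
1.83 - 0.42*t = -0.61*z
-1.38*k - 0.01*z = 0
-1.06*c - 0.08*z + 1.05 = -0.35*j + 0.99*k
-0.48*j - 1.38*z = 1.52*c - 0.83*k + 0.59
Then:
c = 1.10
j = 0.00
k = 0.01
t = 1.98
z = -1.64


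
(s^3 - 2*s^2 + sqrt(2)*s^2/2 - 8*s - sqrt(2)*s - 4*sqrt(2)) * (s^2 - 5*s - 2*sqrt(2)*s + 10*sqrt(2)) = s^5 - 7*s^4 - 3*sqrt(2)*s^4/2 + 21*sqrt(2)*s^3/2 - 3*sqrt(2)*s^2 + 54*s^2 - 60*sqrt(2)*s - 4*s - 80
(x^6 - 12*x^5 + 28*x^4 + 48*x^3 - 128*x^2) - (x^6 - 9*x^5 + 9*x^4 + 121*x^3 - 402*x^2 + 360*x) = -3*x^5 + 19*x^4 - 73*x^3 + 274*x^2 - 360*x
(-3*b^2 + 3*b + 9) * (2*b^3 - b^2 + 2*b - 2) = -6*b^5 + 9*b^4 + 9*b^3 + 3*b^2 + 12*b - 18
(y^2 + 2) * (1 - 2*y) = -2*y^3 + y^2 - 4*y + 2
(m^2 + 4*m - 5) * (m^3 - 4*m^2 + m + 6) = m^5 - 20*m^3 + 30*m^2 + 19*m - 30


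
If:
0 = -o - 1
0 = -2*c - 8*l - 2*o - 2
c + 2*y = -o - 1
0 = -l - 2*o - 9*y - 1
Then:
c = -4/19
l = 1/19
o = -1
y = 2/19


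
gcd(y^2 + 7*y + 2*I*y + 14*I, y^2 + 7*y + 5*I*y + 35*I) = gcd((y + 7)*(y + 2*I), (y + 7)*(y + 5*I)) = y + 7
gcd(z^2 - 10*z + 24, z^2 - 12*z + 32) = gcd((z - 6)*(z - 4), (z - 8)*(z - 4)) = z - 4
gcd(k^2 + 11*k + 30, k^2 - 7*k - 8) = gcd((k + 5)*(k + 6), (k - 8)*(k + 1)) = 1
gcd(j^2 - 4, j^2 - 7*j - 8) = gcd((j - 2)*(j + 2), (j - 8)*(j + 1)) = 1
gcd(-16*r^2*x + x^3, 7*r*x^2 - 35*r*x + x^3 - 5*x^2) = x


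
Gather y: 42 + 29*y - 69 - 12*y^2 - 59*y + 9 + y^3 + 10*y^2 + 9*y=y^3 - 2*y^2 - 21*y - 18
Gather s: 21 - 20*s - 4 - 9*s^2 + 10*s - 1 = -9*s^2 - 10*s + 16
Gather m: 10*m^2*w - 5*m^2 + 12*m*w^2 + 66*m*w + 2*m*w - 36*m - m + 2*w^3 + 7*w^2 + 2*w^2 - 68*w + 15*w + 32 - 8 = m^2*(10*w - 5) + m*(12*w^2 + 68*w - 37) + 2*w^3 + 9*w^2 - 53*w + 24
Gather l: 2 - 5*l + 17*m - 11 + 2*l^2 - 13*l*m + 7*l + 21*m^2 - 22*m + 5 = 2*l^2 + l*(2 - 13*m) + 21*m^2 - 5*m - 4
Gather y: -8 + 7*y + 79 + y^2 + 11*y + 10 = y^2 + 18*y + 81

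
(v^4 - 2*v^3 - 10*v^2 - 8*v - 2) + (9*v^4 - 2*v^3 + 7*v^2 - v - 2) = 10*v^4 - 4*v^3 - 3*v^2 - 9*v - 4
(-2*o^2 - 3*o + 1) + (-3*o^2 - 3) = -5*o^2 - 3*o - 2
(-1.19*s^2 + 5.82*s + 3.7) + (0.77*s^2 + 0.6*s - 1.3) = -0.42*s^2 + 6.42*s + 2.4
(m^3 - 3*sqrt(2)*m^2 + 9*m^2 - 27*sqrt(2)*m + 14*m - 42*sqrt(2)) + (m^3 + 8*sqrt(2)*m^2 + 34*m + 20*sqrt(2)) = 2*m^3 + 5*sqrt(2)*m^2 + 9*m^2 - 27*sqrt(2)*m + 48*m - 22*sqrt(2)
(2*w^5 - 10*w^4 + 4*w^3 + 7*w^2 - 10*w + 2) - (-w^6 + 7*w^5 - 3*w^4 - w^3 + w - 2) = w^6 - 5*w^5 - 7*w^4 + 5*w^3 + 7*w^2 - 11*w + 4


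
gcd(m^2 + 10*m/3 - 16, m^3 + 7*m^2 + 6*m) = m + 6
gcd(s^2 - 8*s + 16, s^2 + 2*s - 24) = s - 4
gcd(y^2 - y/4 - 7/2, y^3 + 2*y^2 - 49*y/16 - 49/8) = y + 7/4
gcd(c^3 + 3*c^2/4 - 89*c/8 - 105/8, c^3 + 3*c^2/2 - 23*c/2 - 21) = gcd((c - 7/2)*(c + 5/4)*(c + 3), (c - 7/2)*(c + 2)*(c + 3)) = c^2 - c/2 - 21/2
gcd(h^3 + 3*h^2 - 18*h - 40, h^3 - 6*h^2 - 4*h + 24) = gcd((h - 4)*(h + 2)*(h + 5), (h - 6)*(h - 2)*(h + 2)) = h + 2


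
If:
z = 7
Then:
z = 7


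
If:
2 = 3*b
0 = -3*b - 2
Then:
No Solution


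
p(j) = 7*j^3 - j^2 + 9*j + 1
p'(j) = 21*j^2 - 2*j + 9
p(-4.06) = -520.49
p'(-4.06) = 363.28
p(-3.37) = -308.60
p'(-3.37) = 254.23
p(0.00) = 1.00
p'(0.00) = 9.00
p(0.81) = 11.35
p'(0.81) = 21.16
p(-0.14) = -0.30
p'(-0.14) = 9.69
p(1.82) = 56.27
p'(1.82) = 74.92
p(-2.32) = -112.67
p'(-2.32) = 126.67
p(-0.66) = -7.39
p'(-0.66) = 19.47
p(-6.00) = -1601.00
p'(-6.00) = 777.00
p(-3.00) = -224.00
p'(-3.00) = 204.00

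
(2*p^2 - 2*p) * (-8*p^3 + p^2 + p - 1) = -16*p^5 + 18*p^4 - 4*p^2 + 2*p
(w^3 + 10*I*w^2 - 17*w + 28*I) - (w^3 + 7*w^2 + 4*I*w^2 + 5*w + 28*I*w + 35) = -7*w^2 + 6*I*w^2 - 22*w - 28*I*w - 35 + 28*I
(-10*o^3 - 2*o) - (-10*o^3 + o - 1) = 1 - 3*o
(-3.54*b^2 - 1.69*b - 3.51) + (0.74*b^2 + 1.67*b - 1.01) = -2.8*b^2 - 0.02*b - 4.52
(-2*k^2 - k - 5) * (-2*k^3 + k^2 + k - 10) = 4*k^5 + 7*k^3 + 14*k^2 + 5*k + 50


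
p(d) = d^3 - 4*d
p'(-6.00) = 104.00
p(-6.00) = -192.00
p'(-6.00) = 104.00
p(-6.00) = -192.00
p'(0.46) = -3.37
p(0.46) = -1.74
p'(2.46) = 14.15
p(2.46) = 5.05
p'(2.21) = 10.65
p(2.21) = 1.95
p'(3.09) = 24.64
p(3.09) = 17.14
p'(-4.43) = 54.87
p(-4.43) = -69.22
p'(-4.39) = 53.82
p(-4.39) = -67.04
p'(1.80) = 5.72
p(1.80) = -1.37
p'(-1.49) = 2.66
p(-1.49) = 2.65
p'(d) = 3*d^2 - 4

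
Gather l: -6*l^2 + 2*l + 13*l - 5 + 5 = -6*l^2 + 15*l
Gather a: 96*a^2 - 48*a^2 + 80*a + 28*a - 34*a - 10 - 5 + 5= 48*a^2 + 74*a - 10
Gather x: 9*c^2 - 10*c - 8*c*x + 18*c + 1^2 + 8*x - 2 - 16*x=9*c^2 + 8*c + x*(-8*c - 8) - 1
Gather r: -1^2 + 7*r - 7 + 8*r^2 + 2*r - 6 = 8*r^2 + 9*r - 14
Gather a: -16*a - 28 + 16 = -16*a - 12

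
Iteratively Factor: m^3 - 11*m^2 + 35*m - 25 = (m - 5)*(m^2 - 6*m + 5) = (m - 5)^2*(m - 1)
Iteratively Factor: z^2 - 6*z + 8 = (z - 4)*(z - 2)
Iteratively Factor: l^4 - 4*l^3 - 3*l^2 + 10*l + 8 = (l - 4)*(l^3 - 3*l - 2) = (l - 4)*(l + 1)*(l^2 - l - 2) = (l - 4)*(l + 1)^2*(l - 2)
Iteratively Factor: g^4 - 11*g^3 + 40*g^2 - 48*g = (g)*(g^3 - 11*g^2 + 40*g - 48) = g*(g - 4)*(g^2 - 7*g + 12) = g*(g - 4)*(g - 3)*(g - 4)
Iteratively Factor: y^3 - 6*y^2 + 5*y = (y - 5)*(y^2 - y) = (y - 5)*(y - 1)*(y)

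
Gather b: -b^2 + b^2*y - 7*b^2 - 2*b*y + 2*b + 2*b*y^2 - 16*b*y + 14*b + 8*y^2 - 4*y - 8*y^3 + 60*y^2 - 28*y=b^2*(y - 8) + b*(2*y^2 - 18*y + 16) - 8*y^3 + 68*y^2 - 32*y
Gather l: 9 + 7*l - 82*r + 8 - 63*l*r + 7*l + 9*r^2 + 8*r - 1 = l*(14 - 63*r) + 9*r^2 - 74*r + 16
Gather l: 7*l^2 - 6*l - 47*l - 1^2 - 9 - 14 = 7*l^2 - 53*l - 24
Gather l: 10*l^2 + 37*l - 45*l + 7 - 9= 10*l^2 - 8*l - 2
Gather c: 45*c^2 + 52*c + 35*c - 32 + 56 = 45*c^2 + 87*c + 24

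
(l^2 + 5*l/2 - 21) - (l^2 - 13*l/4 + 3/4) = 23*l/4 - 87/4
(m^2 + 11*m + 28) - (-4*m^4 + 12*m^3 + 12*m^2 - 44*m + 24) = 4*m^4 - 12*m^3 - 11*m^2 + 55*m + 4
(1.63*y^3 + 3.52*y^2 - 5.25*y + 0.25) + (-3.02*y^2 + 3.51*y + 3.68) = 1.63*y^3 + 0.5*y^2 - 1.74*y + 3.93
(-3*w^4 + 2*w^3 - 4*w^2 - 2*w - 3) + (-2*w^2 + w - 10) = -3*w^4 + 2*w^3 - 6*w^2 - w - 13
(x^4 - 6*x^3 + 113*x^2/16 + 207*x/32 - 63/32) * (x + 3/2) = x^5 - 9*x^4/2 - 31*x^3/16 + 273*x^2/16 + 495*x/64 - 189/64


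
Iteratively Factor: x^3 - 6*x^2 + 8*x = (x)*(x^2 - 6*x + 8) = x*(x - 4)*(x - 2)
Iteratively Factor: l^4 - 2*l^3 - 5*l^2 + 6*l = (l - 3)*(l^3 + l^2 - 2*l) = (l - 3)*(l + 2)*(l^2 - l) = (l - 3)*(l - 1)*(l + 2)*(l)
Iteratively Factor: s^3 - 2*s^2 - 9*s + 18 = (s - 2)*(s^2 - 9) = (s - 2)*(s + 3)*(s - 3)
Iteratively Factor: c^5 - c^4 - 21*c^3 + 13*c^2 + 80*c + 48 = (c + 1)*(c^4 - 2*c^3 - 19*c^2 + 32*c + 48) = (c + 1)^2*(c^3 - 3*c^2 - 16*c + 48) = (c - 3)*(c + 1)^2*(c^2 - 16) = (c - 4)*(c - 3)*(c + 1)^2*(c + 4)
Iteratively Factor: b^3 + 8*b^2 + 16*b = (b + 4)*(b^2 + 4*b) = b*(b + 4)*(b + 4)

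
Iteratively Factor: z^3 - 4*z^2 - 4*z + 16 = (z - 2)*(z^2 - 2*z - 8) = (z - 2)*(z + 2)*(z - 4)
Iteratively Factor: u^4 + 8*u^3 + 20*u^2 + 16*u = (u + 2)*(u^3 + 6*u^2 + 8*u) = (u + 2)*(u + 4)*(u^2 + 2*u) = u*(u + 2)*(u + 4)*(u + 2)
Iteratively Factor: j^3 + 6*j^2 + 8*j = (j + 2)*(j^2 + 4*j) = (j + 2)*(j + 4)*(j)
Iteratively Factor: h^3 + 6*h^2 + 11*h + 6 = (h + 1)*(h^2 + 5*h + 6) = (h + 1)*(h + 2)*(h + 3)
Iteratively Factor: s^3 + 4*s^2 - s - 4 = (s - 1)*(s^2 + 5*s + 4) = (s - 1)*(s + 4)*(s + 1)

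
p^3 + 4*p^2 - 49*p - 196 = (p - 7)*(p + 4)*(p + 7)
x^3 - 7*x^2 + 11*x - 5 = (x - 5)*(x - 1)^2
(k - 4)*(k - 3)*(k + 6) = k^3 - k^2 - 30*k + 72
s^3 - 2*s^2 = s^2*(s - 2)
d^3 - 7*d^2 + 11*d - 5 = (d - 5)*(d - 1)^2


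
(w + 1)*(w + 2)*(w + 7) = w^3 + 10*w^2 + 23*w + 14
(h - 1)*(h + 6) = h^2 + 5*h - 6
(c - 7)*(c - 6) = c^2 - 13*c + 42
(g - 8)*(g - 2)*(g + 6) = g^3 - 4*g^2 - 44*g + 96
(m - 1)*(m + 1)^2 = m^3 + m^2 - m - 1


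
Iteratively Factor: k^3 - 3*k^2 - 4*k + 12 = (k - 2)*(k^2 - k - 6) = (k - 3)*(k - 2)*(k + 2)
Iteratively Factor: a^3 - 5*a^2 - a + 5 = (a - 5)*(a^2 - 1) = (a - 5)*(a - 1)*(a + 1)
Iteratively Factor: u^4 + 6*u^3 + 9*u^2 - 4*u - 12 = (u + 3)*(u^3 + 3*u^2 - 4) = (u - 1)*(u + 3)*(u^2 + 4*u + 4) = (u - 1)*(u + 2)*(u + 3)*(u + 2)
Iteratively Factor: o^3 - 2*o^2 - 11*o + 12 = (o - 1)*(o^2 - o - 12) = (o - 1)*(o + 3)*(o - 4)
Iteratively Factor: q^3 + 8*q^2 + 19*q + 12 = (q + 4)*(q^2 + 4*q + 3) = (q + 1)*(q + 4)*(q + 3)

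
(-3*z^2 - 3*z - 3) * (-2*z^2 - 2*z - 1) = 6*z^4 + 12*z^3 + 15*z^2 + 9*z + 3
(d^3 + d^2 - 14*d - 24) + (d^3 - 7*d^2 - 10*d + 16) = 2*d^3 - 6*d^2 - 24*d - 8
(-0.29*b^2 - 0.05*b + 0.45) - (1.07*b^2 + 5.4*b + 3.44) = -1.36*b^2 - 5.45*b - 2.99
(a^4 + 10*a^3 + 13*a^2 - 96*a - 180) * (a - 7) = a^5 + 3*a^4 - 57*a^3 - 187*a^2 + 492*a + 1260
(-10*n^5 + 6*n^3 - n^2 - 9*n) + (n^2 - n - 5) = -10*n^5 + 6*n^3 - 10*n - 5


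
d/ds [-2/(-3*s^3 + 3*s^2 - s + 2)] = 2*(-9*s^2 + 6*s - 1)/(3*s^3 - 3*s^2 + s - 2)^2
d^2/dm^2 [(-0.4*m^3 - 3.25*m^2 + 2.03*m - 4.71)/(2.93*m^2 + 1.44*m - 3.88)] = (3.5527136788005e-15*m^5 + 2.8421709430404e-14*m^4 + 51.525894*m^3 - 450.883794*m^2 - 16.89804*m - 201.793208)/(25.153757*m^6 + 37.086768*m^5 - 81.701292*m^4 - 95.236992*m^3 + 108.191472*m^2 + 65.035008*m - 58.411072)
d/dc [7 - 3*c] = -3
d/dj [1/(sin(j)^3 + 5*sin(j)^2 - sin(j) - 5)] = (-3*sin(j)^2 - 10*sin(j) + 1)/((sin(j) + 5)^2*cos(j)^3)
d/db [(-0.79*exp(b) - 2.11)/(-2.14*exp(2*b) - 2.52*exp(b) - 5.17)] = (-(0.79*exp(b) + 2.11)*(4.28*exp(b) + 2.52) + 1.6906*exp(2*b) + 1.9908*exp(b) + 4.0843)*exp(b)/(2.14*exp(2*b) + 2.52*exp(b) + 5.17)^2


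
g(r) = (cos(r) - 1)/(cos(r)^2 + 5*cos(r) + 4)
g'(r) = (2*sin(r)*cos(r) + 5*sin(r))*(cos(r) - 1)/(cos(r)^2 + 5*cos(r) + 4)^2 - sin(r)/(cos(r)^2 + 5*cos(r) + 4)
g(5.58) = -0.03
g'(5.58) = 0.09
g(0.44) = -0.01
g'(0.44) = -0.05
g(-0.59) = -0.02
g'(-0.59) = 0.07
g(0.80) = -0.04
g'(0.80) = -0.11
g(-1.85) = -0.47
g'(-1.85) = 1.11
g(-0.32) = -0.01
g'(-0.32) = 0.03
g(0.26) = -0.00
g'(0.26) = -0.03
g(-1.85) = -0.47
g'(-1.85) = 1.11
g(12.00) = -0.02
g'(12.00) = 0.07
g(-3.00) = -66.06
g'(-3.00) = 939.36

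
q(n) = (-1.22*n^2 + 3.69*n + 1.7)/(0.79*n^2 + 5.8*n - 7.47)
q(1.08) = -14.98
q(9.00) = -0.59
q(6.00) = -0.36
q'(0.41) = -1.33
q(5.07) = -0.26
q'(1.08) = -398.86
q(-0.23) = -0.09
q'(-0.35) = -0.50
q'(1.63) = -2.32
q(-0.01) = -0.22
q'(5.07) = -0.12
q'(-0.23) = -0.54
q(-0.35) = -0.03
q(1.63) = 1.10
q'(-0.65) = -0.44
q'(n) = (3.69 - 2.44*n)/(0.79*n^2 + 5.8*n - 7.47) + (-1.58*n - 5.8)*(-1.22*n^2 + 3.69*n + 1.7)/(0.79*n^2 + 5.8*n - 7.47)^2 = (-9.9911*n^2 + 15.5408*n - 37.4243)/(0.6241*n^4 + 9.164*n^3 + 21.8374*n^2 - 86.652*n + 55.8009)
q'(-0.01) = -0.66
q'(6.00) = -0.10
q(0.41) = -0.61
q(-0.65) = 0.11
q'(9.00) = -0.06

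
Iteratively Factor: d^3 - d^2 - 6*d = (d)*(d^2 - d - 6) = d*(d - 3)*(d + 2)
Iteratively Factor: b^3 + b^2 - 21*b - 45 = (b + 3)*(b^2 - 2*b - 15) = (b + 3)^2*(b - 5)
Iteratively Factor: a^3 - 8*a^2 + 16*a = (a - 4)*(a^2 - 4*a) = (a - 4)^2*(a)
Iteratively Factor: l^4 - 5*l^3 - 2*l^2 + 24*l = (l - 3)*(l^3 - 2*l^2 - 8*l) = l*(l - 3)*(l^2 - 2*l - 8) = l*(l - 3)*(l + 2)*(l - 4)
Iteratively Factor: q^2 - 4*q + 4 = (q - 2)*(q - 2)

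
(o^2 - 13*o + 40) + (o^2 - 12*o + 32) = 2*o^2 - 25*o + 72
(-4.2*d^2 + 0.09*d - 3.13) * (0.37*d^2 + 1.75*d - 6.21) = -1.554*d^4 - 7.3167*d^3 + 25.0814*d^2 - 6.0364*d + 19.4373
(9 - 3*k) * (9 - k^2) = 3*k^3 - 9*k^2 - 27*k + 81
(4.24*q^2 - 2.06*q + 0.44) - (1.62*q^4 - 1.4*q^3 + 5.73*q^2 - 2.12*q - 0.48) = -1.62*q^4 + 1.4*q^3 - 1.49*q^2 + 0.0600000000000001*q + 0.92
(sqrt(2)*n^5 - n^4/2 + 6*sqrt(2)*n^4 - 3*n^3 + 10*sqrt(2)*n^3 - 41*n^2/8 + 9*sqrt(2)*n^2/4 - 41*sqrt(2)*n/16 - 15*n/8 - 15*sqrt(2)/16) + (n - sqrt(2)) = sqrt(2)*n^5 - n^4/2 + 6*sqrt(2)*n^4 - 3*n^3 + 10*sqrt(2)*n^3 - 41*n^2/8 + 9*sqrt(2)*n^2/4 - 41*sqrt(2)*n/16 - 7*n/8 - 31*sqrt(2)/16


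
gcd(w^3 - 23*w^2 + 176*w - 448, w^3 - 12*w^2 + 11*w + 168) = w^2 - 15*w + 56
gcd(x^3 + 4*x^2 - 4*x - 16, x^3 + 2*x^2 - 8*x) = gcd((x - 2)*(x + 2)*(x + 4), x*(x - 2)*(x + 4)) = x^2 + 2*x - 8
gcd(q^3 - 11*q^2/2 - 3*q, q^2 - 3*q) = q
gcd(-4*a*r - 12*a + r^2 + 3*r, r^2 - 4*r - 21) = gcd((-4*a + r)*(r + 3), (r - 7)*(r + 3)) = r + 3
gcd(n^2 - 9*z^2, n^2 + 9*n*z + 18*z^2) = n + 3*z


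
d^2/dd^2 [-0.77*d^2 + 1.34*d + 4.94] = -1.54000000000000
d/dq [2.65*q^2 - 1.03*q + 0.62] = 5.3*q - 1.03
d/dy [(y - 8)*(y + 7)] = 2*y - 1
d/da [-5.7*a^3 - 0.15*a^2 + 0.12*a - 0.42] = -17.1*a^2 - 0.3*a + 0.12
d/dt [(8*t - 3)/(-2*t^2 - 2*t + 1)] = 2*(8*t^2 - 6*t + 1)/(4*t^4 + 8*t^3 - 4*t + 1)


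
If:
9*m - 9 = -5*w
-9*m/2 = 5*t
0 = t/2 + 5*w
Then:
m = 20/21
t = -6/7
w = 3/35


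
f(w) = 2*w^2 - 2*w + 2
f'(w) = 4*w - 2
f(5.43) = 50.11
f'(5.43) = 19.72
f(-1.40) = 8.72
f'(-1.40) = -7.60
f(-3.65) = 35.94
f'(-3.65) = -16.60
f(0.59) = 1.52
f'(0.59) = 0.36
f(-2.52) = 19.74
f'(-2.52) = -12.08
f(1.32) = 2.84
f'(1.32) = 3.28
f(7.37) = 95.89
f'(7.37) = 27.48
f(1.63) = 4.05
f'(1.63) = 4.52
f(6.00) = 62.00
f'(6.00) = 22.00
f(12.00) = 266.00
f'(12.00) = 46.00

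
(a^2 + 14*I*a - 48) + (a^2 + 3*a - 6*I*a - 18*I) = 2*a^2 + 3*a + 8*I*a - 48 - 18*I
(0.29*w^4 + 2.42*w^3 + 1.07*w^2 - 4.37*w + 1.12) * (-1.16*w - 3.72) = -0.3364*w^5 - 3.886*w^4 - 10.2436*w^3 + 1.0888*w^2 + 14.9572*w - 4.1664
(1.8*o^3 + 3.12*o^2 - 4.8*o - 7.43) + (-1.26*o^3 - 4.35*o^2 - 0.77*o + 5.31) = 0.54*o^3 - 1.23*o^2 - 5.57*o - 2.12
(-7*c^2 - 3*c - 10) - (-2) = -7*c^2 - 3*c - 8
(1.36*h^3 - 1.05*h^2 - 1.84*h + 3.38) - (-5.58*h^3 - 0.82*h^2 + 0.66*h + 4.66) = 6.94*h^3 - 0.23*h^2 - 2.5*h - 1.28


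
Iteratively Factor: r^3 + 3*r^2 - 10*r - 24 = (r - 3)*(r^2 + 6*r + 8) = (r - 3)*(r + 4)*(r + 2)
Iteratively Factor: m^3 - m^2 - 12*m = (m - 4)*(m^2 + 3*m) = m*(m - 4)*(m + 3)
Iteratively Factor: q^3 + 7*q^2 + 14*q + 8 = (q + 4)*(q^2 + 3*q + 2) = (q + 2)*(q + 4)*(q + 1)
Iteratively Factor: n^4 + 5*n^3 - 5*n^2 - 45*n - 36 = (n - 3)*(n^3 + 8*n^2 + 19*n + 12) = (n - 3)*(n + 1)*(n^2 + 7*n + 12) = (n - 3)*(n + 1)*(n + 4)*(n + 3)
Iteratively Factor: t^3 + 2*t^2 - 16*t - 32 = (t + 4)*(t^2 - 2*t - 8) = (t + 2)*(t + 4)*(t - 4)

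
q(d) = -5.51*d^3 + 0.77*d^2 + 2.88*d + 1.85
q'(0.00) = 2.88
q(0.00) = 1.85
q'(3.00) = -141.27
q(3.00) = -131.35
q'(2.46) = -93.36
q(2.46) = -68.43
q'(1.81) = -48.49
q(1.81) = -23.09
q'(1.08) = -14.74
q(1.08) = -1.08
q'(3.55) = -199.97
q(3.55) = -224.73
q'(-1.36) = -29.79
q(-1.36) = 13.22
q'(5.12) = -422.56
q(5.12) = -702.76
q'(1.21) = -19.46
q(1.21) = -3.30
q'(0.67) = -3.51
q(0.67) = 2.47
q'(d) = -16.53*d^2 + 1.54*d + 2.88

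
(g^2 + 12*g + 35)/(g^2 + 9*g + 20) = (g + 7)/(g + 4)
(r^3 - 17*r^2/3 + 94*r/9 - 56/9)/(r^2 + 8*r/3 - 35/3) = (3*r^2 - 10*r + 8)/(3*(r + 5))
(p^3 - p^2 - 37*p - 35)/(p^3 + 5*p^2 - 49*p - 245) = (p + 1)/(p + 7)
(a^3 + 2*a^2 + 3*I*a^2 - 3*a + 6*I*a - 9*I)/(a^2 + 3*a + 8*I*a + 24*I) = (a^2 + a*(-1 + 3*I) - 3*I)/(a + 8*I)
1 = 1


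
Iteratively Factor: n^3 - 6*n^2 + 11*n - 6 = (n - 2)*(n^2 - 4*n + 3) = (n - 2)*(n - 1)*(n - 3)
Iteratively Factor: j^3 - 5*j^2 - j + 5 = (j - 5)*(j^2 - 1) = (j - 5)*(j + 1)*(j - 1)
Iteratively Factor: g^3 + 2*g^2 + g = (g + 1)*(g^2 + g) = g*(g + 1)*(g + 1)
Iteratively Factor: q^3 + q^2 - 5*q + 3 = (q + 3)*(q^2 - 2*q + 1) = (q - 1)*(q + 3)*(q - 1)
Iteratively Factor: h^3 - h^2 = (h)*(h^2 - h) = h*(h - 1)*(h)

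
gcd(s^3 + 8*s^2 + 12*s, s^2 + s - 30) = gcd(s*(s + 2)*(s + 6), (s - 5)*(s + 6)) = s + 6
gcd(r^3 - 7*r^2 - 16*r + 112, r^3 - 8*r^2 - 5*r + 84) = r^2 - 11*r + 28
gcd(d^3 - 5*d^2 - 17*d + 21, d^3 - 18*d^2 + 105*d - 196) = d - 7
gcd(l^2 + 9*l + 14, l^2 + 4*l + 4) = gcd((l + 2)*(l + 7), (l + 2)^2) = l + 2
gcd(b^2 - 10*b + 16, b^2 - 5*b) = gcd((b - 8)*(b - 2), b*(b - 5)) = 1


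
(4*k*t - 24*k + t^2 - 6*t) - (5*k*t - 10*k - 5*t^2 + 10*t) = -k*t - 14*k + 6*t^2 - 16*t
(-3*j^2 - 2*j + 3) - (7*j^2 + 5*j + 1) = -10*j^2 - 7*j + 2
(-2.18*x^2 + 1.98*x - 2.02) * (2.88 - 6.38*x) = 13.9084*x^3 - 18.9108*x^2 + 18.59*x - 5.8176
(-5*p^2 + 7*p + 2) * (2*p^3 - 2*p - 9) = -10*p^5 + 14*p^4 + 14*p^3 + 31*p^2 - 67*p - 18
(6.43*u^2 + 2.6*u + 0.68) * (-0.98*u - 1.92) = -6.3014*u^3 - 14.8936*u^2 - 5.6584*u - 1.3056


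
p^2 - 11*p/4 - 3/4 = (p - 3)*(p + 1/4)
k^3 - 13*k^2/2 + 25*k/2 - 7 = (k - 7/2)*(k - 2)*(k - 1)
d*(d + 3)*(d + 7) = d^3 + 10*d^2 + 21*d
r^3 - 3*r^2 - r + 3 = (r - 3)*(r - 1)*(r + 1)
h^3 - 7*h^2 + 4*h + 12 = (h - 6)*(h - 2)*(h + 1)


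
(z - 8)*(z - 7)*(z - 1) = z^3 - 16*z^2 + 71*z - 56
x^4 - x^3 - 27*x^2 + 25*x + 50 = (x - 5)*(x - 2)*(x + 1)*(x + 5)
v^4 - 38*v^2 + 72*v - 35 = (v - 5)*(v - 1)^2*(v + 7)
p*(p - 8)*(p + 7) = p^3 - p^2 - 56*p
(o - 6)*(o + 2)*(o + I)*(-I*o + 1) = -I*o^4 + 2*o^3 + 4*I*o^3 - 8*o^2 + 13*I*o^2 - 24*o - 4*I*o - 12*I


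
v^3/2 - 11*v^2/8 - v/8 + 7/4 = (v/2 + 1/2)*(v - 2)*(v - 7/4)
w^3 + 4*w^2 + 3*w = w*(w + 1)*(w + 3)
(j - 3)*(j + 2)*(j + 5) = j^3 + 4*j^2 - 11*j - 30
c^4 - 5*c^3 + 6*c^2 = c^2*(c - 3)*(c - 2)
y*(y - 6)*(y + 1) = y^3 - 5*y^2 - 6*y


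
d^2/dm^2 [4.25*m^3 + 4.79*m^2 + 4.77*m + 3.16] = 25.5*m + 9.58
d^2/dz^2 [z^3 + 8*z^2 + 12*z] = 6*z + 16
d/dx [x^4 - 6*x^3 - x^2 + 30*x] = 4*x^3 - 18*x^2 - 2*x + 30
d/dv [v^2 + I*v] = 2*v + I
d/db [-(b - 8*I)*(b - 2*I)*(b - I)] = -3*b^2 + 22*I*b + 26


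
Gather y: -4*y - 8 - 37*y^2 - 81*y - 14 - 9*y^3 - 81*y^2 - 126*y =-9*y^3 - 118*y^2 - 211*y - 22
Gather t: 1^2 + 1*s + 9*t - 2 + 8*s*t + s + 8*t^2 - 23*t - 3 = 2*s + 8*t^2 + t*(8*s - 14) - 4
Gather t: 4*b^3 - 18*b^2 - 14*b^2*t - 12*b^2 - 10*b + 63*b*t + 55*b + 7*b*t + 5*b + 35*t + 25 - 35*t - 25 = 4*b^3 - 30*b^2 + 50*b + t*(-14*b^2 + 70*b)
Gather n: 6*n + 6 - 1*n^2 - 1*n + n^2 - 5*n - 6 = 0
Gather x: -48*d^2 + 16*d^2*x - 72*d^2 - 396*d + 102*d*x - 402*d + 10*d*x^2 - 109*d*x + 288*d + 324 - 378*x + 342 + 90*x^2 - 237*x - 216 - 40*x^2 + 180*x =-120*d^2 - 510*d + x^2*(10*d + 50) + x*(16*d^2 - 7*d - 435) + 450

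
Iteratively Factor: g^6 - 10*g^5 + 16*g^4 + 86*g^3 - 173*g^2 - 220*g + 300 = (g + 2)*(g^5 - 12*g^4 + 40*g^3 + 6*g^2 - 185*g + 150) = (g + 2)^2*(g^4 - 14*g^3 + 68*g^2 - 130*g + 75) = (g - 1)*(g + 2)^2*(g^3 - 13*g^2 + 55*g - 75) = (g - 5)*(g - 1)*(g + 2)^2*(g^2 - 8*g + 15) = (g - 5)*(g - 3)*(g - 1)*(g + 2)^2*(g - 5)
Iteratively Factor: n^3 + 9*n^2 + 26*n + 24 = (n + 2)*(n^2 + 7*n + 12) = (n + 2)*(n + 3)*(n + 4)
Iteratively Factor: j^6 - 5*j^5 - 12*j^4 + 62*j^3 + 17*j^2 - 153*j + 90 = (j - 3)*(j^5 - 2*j^4 - 18*j^3 + 8*j^2 + 41*j - 30) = (j - 5)*(j - 3)*(j^4 + 3*j^3 - 3*j^2 - 7*j + 6) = (j - 5)*(j - 3)*(j + 2)*(j^3 + j^2 - 5*j + 3) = (j - 5)*(j - 3)*(j + 2)*(j + 3)*(j^2 - 2*j + 1) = (j - 5)*(j - 3)*(j - 1)*(j + 2)*(j + 3)*(j - 1)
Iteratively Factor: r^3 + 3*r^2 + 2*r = (r + 1)*(r^2 + 2*r) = (r + 1)*(r + 2)*(r)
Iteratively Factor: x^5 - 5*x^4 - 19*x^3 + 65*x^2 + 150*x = (x + 2)*(x^4 - 7*x^3 - 5*x^2 + 75*x) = (x - 5)*(x + 2)*(x^3 - 2*x^2 - 15*x) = x*(x - 5)*(x + 2)*(x^2 - 2*x - 15) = x*(x - 5)*(x + 2)*(x + 3)*(x - 5)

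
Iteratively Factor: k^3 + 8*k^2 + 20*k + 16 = (k + 4)*(k^2 + 4*k + 4) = (k + 2)*(k + 4)*(k + 2)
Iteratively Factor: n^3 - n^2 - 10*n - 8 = (n - 4)*(n^2 + 3*n + 2) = (n - 4)*(n + 1)*(n + 2)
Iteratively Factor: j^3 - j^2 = (j - 1)*(j^2) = j*(j - 1)*(j)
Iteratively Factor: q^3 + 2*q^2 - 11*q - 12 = (q - 3)*(q^2 + 5*q + 4) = (q - 3)*(q + 4)*(q + 1)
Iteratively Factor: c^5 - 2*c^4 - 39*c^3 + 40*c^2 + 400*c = (c - 5)*(c^4 + 3*c^3 - 24*c^2 - 80*c) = c*(c - 5)*(c^3 + 3*c^2 - 24*c - 80) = c*(c - 5)^2*(c^2 + 8*c + 16) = c*(c - 5)^2*(c + 4)*(c + 4)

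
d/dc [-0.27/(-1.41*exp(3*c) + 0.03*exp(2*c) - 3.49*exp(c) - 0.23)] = (-1.1421*exp(2*c) + 0.0162*exp(c) - 0.9423)*exp(c)/(1.41*exp(3*c) - 0.03*exp(2*c) + 3.49*exp(c) + 0.23)^2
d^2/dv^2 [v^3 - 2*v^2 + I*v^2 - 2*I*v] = 6*v - 4 + 2*I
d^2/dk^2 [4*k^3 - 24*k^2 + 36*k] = 24*k - 48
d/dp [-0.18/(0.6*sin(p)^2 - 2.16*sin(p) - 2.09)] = (0.216*sin(p) - 0.3888)*cos(p)/(-0.6*sin(p)^2 + 2.16*sin(p) + 2.09)^2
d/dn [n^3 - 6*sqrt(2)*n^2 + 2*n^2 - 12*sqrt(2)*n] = 3*n^2 - 12*sqrt(2)*n + 4*n - 12*sqrt(2)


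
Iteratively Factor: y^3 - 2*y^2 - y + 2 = (y - 1)*(y^2 - y - 2) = (y - 1)*(y + 1)*(y - 2)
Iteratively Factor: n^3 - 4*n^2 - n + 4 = (n + 1)*(n^2 - 5*n + 4) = (n - 1)*(n + 1)*(n - 4)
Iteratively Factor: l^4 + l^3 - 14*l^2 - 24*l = (l)*(l^3 + l^2 - 14*l - 24) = l*(l + 2)*(l^2 - l - 12) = l*(l + 2)*(l + 3)*(l - 4)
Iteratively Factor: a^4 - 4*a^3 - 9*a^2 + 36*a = (a - 4)*(a^3 - 9*a) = a*(a - 4)*(a^2 - 9) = a*(a - 4)*(a - 3)*(a + 3)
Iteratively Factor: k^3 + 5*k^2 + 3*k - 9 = (k + 3)*(k^2 + 2*k - 3) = (k - 1)*(k + 3)*(k + 3)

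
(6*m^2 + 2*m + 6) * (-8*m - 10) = -48*m^3 - 76*m^2 - 68*m - 60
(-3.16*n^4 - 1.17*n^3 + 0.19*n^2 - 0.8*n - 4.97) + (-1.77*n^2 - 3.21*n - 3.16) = -3.16*n^4 - 1.17*n^3 - 1.58*n^2 - 4.01*n - 8.13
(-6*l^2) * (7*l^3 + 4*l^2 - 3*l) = -42*l^5 - 24*l^4 + 18*l^3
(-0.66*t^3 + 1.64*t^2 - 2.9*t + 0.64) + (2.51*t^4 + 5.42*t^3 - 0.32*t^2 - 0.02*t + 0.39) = 2.51*t^4 + 4.76*t^3 + 1.32*t^2 - 2.92*t + 1.03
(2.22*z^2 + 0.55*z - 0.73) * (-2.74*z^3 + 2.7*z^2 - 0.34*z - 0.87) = -6.0828*z^5 + 4.487*z^4 + 2.7304*z^3 - 4.0894*z^2 - 0.2303*z + 0.6351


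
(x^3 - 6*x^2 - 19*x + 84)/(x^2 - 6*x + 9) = (x^2 - 3*x - 28)/(x - 3)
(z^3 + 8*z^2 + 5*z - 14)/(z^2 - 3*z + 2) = (z^2 + 9*z + 14)/(z - 2)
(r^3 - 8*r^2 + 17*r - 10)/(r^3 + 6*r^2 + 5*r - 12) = (r^2 - 7*r + 10)/(r^2 + 7*r + 12)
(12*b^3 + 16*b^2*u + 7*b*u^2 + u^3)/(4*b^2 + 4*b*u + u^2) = 3*b + u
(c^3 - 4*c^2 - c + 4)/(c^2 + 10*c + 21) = (c^3 - 4*c^2 - c + 4)/(c^2 + 10*c + 21)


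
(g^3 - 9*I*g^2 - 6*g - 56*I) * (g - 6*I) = g^4 - 15*I*g^3 - 60*g^2 - 20*I*g - 336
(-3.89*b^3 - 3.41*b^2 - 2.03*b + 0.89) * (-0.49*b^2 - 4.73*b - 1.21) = 1.9061*b^5 + 20.0706*b^4 + 21.8309*b^3 + 13.2919*b^2 - 1.7534*b - 1.0769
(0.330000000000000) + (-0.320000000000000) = 0.0100000000000000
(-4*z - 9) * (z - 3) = -4*z^2 + 3*z + 27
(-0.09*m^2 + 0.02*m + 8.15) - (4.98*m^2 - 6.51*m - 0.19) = -5.07*m^2 + 6.53*m + 8.34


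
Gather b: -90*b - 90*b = -180*b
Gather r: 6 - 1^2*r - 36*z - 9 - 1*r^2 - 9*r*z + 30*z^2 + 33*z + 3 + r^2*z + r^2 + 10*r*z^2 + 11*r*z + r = r^2*z + r*(10*z^2 + 2*z) + 30*z^2 - 3*z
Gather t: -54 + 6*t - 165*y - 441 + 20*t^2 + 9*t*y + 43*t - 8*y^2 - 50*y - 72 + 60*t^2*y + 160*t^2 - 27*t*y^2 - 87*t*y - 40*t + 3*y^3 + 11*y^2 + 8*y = t^2*(60*y + 180) + t*(-27*y^2 - 78*y + 9) + 3*y^3 + 3*y^2 - 207*y - 567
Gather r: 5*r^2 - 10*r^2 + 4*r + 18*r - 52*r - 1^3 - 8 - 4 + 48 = -5*r^2 - 30*r + 35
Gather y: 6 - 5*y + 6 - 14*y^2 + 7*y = -14*y^2 + 2*y + 12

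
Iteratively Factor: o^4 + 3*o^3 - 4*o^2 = (o)*(o^3 + 3*o^2 - 4*o) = o*(o + 4)*(o^2 - o) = o^2*(o + 4)*(o - 1)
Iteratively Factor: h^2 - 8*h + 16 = (h - 4)*(h - 4)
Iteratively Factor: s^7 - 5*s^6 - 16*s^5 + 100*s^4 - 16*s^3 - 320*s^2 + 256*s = (s - 4)*(s^6 - s^5 - 20*s^4 + 20*s^3 + 64*s^2 - 64*s) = (s - 4)*(s + 4)*(s^5 - 5*s^4 + 20*s^2 - 16*s) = (s - 4)*(s - 1)*(s + 4)*(s^4 - 4*s^3 - 4*s^2 + 16*s) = (s - 4)^2*(s - 1)*(s + 4)*(s^3 - 4*s) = (s - 4)^2*(s - 2)*(s - 1)*(s + 4)*(s^2 + 2*s) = (s - 4)^2*(s - 2)*(s - 1)*(s + 2)*(s + 4)*(s)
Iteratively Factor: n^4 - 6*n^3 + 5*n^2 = (n)*(n^3 - 6*n^2 + 5*n) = n*(n - 1)*(n^2 - 5*n) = n^2*(n - 1)*(n - 5)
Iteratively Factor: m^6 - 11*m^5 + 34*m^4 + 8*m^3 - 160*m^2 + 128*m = (m - 4)*(m^5 - 7*m^4 + 6*m^3 + 32*m^2 - 32*m) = (m - 4)*(m - 1)*(m^4 - 6*m^3 + 32*m) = m*(m - 4)*(m - 1)*(m^3 - 6*m^2 + 32) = m*(m - 4)^2*(m - 1)*(m^2 - 2*m - 8) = m*(m - 4)^2*(m - 1)*(m + 2)*(m - 4)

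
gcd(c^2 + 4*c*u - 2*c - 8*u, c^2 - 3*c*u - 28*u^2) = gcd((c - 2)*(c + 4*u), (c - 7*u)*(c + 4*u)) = c + 4*u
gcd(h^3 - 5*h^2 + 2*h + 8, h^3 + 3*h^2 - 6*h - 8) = h^2 - h - 2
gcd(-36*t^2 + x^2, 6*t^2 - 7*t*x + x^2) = -6*t + x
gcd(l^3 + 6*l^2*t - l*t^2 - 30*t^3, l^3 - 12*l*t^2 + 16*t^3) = -l + 2*t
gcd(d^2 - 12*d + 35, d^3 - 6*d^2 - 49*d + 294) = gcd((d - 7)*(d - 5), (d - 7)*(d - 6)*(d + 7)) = d - 7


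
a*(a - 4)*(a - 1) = a^3 - 5*a^2 + 4*a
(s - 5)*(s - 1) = s^2 - 6*s + 5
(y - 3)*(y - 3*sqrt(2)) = y^2 - 3*sqrt(2)*y - 3*y + 9*sqrt(2)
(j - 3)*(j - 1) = j^2 - 4*j + 3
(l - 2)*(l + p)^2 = l^3 + 2*l^2*p - 2*l^2 + l*p^2 - 4*l*p - 2*p^2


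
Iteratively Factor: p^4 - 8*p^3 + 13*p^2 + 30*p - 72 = (p - 3)*(p^3 - 5*p^2 - 2*p + 24) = (p - 3)*(p + 2)*(p^2 - 7*p + 12) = (p - 3)^2*(p + 2)*(p - 4)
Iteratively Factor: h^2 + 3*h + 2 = (h + 1)*(h + 2)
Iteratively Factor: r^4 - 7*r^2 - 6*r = (r + 1)*(r^3 - r^2 - 6*r) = (r + 1)*(r + 2)*(r^2 - 3*r) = (r - 3)*(r + 1)*(r + 2)*(r)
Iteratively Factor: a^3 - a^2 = (a)*(a^2 - a) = a*(a - 1)*(a)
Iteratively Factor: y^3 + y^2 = (y)*(y^2 + y) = y*(y + 1)*(y)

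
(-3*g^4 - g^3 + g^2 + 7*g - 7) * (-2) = 6*g^4 + 2*g^3 - 2*g^2 - 14*g + 14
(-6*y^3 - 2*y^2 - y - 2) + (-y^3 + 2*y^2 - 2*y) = -7*y^3 - 3*y - 2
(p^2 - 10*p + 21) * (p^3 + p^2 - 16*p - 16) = p^5 - 9*p^4 - 5*p^3 + 165*p^2 - 176*p - 336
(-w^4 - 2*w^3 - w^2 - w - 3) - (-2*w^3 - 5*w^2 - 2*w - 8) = -w^4 + 4*w^2 + w + 5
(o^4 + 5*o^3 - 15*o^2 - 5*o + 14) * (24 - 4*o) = -4*o^5 + 4*o^4 + 180*o^3 - 340*o^2 - 176*o + 336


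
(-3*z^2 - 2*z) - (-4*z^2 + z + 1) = z^2 - 3*z - 1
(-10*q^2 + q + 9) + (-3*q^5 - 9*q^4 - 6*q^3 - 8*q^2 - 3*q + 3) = -3*q^5 - 9*q^4 - 6*q^3 - 18*q^2 - 2*q + 12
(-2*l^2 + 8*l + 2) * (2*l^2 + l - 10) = -4*l^4 + 14*l^3 + 32*l^2 - 78*l - 20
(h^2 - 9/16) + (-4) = h^2 - 73/16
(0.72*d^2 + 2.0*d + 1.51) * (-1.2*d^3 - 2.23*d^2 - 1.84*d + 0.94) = -0.864*d^5 - 4.0056*d^4 - 7.5968*d^3 - 6.3705*d^2 - 0.8984*d + 1.4194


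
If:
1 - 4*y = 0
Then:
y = 1/4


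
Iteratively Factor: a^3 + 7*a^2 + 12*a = (a + 4)*(a^2 + 3*a) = a*(a + 4)*(a + 3)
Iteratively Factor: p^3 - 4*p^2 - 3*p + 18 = (p + 2)*(p^2 - 6*p + 9) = (p - 3)*(p + 2)*(p - 3)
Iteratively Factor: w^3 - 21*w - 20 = (w - 5)*(w^2 + 5*w + 4) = (w - 5)*(w + 4)*(w + 1)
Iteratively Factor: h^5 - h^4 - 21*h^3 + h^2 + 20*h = (h + 1)*(h^4 - 2*h^3 - 19*h^2 + 20*h) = (h + 1)*(h + 4)*(h^3 - 6*h^2 + 5*h) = h*(h + 1)*(h + 4)*(h^2 - 6*h + 5) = h*(h - 5)*(h + 1)*(h + 4)*(h - 1)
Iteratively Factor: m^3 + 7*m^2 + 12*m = (m)*(m^2 + 7*m + 12) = m*(m + 3)*(m + 4)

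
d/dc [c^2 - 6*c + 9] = 2*c - 6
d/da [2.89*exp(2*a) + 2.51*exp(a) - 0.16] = (5.78*exp(a) + 2.51)*exp(a)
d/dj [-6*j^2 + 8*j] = 8 - 12*j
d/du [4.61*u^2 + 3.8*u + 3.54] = 9.22*u + 3.8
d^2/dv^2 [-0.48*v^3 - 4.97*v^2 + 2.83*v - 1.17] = -2.88*v - 9.94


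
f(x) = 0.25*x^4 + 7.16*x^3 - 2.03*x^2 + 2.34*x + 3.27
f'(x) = 1.0*x^3 + 21.48*x^2 - 4.06*x + 2.34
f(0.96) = 10.19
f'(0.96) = 19.12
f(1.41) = 23.59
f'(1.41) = 42.12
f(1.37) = 21.96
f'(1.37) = 39.66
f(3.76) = 413.94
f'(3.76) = 343.91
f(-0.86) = -4.66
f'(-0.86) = 21.08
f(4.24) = 603.27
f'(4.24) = 447.51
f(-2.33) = -96.40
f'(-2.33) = 115.76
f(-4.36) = -548.61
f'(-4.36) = 345.49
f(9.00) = 6719.79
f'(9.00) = 2434.68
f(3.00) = 205.59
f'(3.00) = 210.48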